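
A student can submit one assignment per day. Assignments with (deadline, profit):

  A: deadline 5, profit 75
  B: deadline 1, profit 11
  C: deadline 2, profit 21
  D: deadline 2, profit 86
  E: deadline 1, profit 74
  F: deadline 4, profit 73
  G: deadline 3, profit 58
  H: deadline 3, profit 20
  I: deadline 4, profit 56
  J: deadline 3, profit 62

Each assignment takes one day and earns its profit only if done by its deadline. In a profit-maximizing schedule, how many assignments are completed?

5

By profit: D(d2,86), A(d5,75), E(d1,74), F(d4,73), J(d3,62), G(d3,58), I(d4,56), C(d2,21), H(d3,20), B(d1,11)
D→slot 2; A→slot 5; E→slot 1; F→slot 4; J→slot 3; G skipped; I skipped; C skipped; H skipped; B skipped.
5 of 10 scheduled.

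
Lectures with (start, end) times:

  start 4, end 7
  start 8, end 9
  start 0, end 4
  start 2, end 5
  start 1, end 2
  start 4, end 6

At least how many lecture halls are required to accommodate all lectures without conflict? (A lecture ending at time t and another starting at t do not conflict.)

3

Count concurrent intervals with a sweep; the peak is the room count.
starts: [0, 1, 2, 4, 4, 8]
ends:   [2, 4, 5, 6, 7, 9]
s0→1 s1→2 e2→1 s2→2 e4→1 s4→2 s4→3  — peak 3.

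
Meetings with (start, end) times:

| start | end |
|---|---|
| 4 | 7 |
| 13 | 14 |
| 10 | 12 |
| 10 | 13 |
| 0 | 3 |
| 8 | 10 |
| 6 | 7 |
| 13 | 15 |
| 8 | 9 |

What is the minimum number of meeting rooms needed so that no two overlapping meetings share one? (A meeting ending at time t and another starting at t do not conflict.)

2

Events (time:±→running): 0:+→1 3:-→0 4:+→1 6:+→2 … peak 2.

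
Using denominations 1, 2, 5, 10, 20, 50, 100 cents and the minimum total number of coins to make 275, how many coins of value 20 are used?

Greedy: take as many of the largest coin as possible, then repeat with the remainder.
275 = 2×100 + 1×50 + 1×20 + 1×5
Count of 20: 1

1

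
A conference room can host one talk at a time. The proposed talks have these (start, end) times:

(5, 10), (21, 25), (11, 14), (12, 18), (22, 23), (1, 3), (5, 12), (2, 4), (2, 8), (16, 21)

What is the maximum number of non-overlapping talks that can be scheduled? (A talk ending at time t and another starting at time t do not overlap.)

Order by finish time; keep every interval that doesn't clash with the previous kept one.
By end time: (1,3), (2,4), (2,8), (5,10), (5,12), (11,14), (12,18), (16,21), (22,23), (21,25).
Pick (1,3); next start ≥ 3 → (5,10); next start ≥ 10 → (11,14); next start ≥ 14 → (16,21); next start ≥ 21 → (22,23).
Selected 5 talks.

5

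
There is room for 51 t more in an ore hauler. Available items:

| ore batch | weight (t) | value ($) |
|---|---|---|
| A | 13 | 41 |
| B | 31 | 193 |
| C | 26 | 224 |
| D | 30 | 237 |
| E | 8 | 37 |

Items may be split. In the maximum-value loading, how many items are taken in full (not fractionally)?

1

Sort by value per unit weight and fill in that order.
Ratios (sorted): C 8.62, D 7.90, B 6.23, E 4.62, A 3.15
take C (26 @ 224); take 25/30 of D → 197.50. Capacity used 51/51.
1 item(s) taken whole; one partial (take 25/30 of D).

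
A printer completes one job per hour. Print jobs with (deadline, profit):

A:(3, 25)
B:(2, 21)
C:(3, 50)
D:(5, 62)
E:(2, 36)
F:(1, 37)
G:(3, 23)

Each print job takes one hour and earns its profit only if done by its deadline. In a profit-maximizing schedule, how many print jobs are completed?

4

By profit: D(d5,62), C(d3,50), F(d1,37), E(d2,36), A(d3,25), G(d3,23), B(d2,21)
D→slot 5; C→slot 3; F→slot 1; E→slot 2; A skipped; G skipped; B skipped.
4 of 7 scheduled.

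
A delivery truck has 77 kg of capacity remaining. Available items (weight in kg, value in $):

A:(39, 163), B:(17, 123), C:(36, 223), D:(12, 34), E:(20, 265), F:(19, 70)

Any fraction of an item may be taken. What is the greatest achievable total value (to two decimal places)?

Ratios (sorted): E 13.25, B 7.24, C 6.19, A 4.18, F 3.68, D 2.83
take E (20 @ 265); take B (17 @ 123); take C (36 @ 223); take 4/39 of A → 16.72. Capacity used 77/77.
Total value = 627.72

627.72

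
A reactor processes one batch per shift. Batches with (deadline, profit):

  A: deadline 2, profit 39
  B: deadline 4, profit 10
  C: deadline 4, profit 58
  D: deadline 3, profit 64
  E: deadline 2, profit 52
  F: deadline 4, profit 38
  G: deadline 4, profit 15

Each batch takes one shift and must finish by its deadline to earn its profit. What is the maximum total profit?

213

Take jobs in profit order; each goes to the latest open slot no later than its deadline.
Profit order: D=64 C=58 E=52 A=39 F=38 G=15 B=10
Assign: D→slot 3, C→slot 4, E→slot 2, A→slot 1, F skipped, G skipped, B skipped.
Slots: [1:A] [2:E] [3:D] [4:C]
Profit = 39 + 52 + 64 + 58 = 213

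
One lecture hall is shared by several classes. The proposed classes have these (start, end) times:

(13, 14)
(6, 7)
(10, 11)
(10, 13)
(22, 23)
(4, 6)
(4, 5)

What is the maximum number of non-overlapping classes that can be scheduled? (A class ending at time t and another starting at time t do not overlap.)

5

Sorted by end: (4,5)  (4,6)  (6,7)  (10,11)  (10,13)  (13,14)  (22,23)
take (4,5); skip (4,6); take (6,7); take (10,11); take (13,14); take (22,23).
Selected 5 classes.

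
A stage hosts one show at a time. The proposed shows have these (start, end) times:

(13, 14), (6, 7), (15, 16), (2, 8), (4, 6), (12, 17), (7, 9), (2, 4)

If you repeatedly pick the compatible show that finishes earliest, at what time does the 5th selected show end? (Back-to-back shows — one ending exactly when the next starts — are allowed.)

14

By end time: (2,4), (4,6), (6,7), (2,8), (7,9), (13,14), (15,16), (12,17).
Pick (2,4); next start ≥ 4 → (4,6); next start ≥ 6 → (6,7); next start ≥ 7 → (7,9); next start ≥ 9 → (13,14); next start ≥ 14 → (15,16).
Selected: (2,4) (4,6) (6,7) (7,9) (13,14) (15,16)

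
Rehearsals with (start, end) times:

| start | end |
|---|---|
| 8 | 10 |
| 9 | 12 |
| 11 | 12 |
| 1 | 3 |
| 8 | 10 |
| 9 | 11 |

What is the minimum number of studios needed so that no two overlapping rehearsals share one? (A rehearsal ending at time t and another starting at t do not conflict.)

4

starts: [1, 8, 8, 9, 9, 11]
ends:   [3, 10, 10, 11, 12, 12]
s1→1 e3→0 s8→1 s8→2 s9→3 s9→4  — peak 4.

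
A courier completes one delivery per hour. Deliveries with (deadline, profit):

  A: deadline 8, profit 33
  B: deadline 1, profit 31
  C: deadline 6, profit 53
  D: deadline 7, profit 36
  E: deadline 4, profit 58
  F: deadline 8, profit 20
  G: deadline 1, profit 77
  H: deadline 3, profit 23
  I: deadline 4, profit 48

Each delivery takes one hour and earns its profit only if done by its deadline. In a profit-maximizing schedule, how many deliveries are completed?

Take jobs in profit order; each goes to the latest open slot no later than its deadline.
Profit order: G=77 E=58 C=53 I=48 D=36 A=33 B=31 H=23 F=20
Assign: G→slot 1, E→slot 4, C→slot 6, I→slot 3, D→slot 7, A→slot 8, B skipped, H→slot 2, F→slot 5.
Slots: [1:G] [2:H] [3:I] [4:E] [5:F] [6:C] [7:D] [8:A]
8 of 9 scheduled.

8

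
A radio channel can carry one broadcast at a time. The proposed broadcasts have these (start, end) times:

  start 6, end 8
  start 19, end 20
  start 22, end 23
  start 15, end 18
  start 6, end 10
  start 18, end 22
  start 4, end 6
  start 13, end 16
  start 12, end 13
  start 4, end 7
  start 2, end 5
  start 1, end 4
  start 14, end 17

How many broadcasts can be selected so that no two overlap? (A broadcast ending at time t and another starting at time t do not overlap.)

7

Greedy by earliest finish: after sorting by end time, pick each interval compatible with the last pick.
By end time: (1,4), (2,5), (4,6), (4,7), (6,8), (6,10), (12,13), (13,16), (14,17), (15,18), (19,20), (18,22), (22,23).
Pick (1,4); next start ≥ 4 → (4,6); next start ≥ 6 → (6,8); next start ≥ 8 → (12,13); next start ≥ 13 → (13,16); next start ≥ 16 → (19,20); next start ≥ 20 → (22,23).
Selected 7 broadcasts.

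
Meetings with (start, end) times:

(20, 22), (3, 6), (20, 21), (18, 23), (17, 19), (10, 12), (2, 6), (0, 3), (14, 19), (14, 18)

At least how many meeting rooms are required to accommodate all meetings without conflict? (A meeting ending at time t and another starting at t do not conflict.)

3

The answer is the maximum number of intervals overlapping at any instant.
starts: [0, 2, 3, 10, 14, 14, 17, 18, 20, 20]
ends:   [3, 6, 6, 12, 18, 19, 19, 21, 22, 23]
s0→1 s2→2 e3→1 s3→2 e6→1 e6→0 s10→1 e12→0 s14→1 s14→2 s17→3  — peak 3.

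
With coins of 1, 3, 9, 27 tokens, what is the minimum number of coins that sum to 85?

85 − 3×27→4 − 1×3→1 − 1×1→0
Total coins = 3 + 1 + 1 = 5

5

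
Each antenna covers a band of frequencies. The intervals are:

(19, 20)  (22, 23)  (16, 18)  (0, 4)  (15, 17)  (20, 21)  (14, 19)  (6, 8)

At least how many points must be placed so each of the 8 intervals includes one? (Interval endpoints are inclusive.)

Sort by right endpoint; whenever an interval is uncovered, place a point at its right end.
By right end: [0,4]  [6,8]  [15,17]  [16,18]  [14,19]  [19,20]  [20,21]  [22,23]
[0,4] uncovered → point at 4; [6,8] uncovered → point at 8; [15,17] uncovered → point at 17; [19,20] uncovered → point at 20; [22,23] uncovered → point at 23.
Points: 4, 8, 17, 20, 23 (5 total).

5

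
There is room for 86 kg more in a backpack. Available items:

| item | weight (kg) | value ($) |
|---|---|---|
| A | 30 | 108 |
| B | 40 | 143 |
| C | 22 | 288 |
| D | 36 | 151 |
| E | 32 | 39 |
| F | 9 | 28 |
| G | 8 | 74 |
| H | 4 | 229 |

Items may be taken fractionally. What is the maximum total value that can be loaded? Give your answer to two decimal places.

Ratios (sorted): H 57.25, C 13.09, G 9.25, D 4.19, A 3.60, B 3.58, F 3.11, E 1.22
take H (4 @ 229); take C (22 @ 288); take G (8 @ 74); take D (36 @ 151); take 16/30 of A → 57.60. Capacity used 86/86.
Total value = 799.60

799.60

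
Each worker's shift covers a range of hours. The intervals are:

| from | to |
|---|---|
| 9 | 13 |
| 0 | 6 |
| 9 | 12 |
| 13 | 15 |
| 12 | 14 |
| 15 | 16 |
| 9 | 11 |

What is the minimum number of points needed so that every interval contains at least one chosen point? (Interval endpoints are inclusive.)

Sort by right endpoint; whenever an interval is uncovered, place a point at its right end.
By right end: [0,6]  [9,11]  [9,12]  [9,13]  [12,14]  [13,15]  [15,16]
[0,6] uncovered → point at 6; [9,11] uncovered → point at 11; [12,14] uncovered → point at 14; [15,16] uncovered → point at 16.
Points: 6, 11, 14, 16 (4 total).

4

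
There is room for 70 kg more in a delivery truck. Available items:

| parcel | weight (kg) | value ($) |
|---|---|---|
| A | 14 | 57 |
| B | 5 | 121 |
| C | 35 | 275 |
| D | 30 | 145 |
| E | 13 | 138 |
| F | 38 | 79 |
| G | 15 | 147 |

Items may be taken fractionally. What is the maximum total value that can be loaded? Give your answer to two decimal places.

690.67

Greedy by value/weight ratio, highest first.
Ratios (sorted): B 24.20, E 10.62, G 9.80, C 7.86, D 4.83, A 4.07, F 2.08
take B (5 @ 121); take E (13 @ 138); take G (15 @ 147); take C (35 @ 275); take 2/30 of D → 9.67. Capacity used 70/70.
Total value = 690.67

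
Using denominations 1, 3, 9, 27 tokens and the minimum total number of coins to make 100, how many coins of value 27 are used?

3

Use the largest denomination that fits, subtract, and repeat.
100 − 3×27→19 − 2×9→1 − 1×1→0
Count of 27: 3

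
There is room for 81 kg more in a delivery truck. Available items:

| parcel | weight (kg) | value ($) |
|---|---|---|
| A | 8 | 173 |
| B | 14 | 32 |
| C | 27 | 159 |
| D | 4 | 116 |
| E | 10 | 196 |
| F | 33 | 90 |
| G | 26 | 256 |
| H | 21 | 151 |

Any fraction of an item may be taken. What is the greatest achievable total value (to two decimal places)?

962.67

Greedy by value/weight ratio, highest first.
Ratios (sorted): D 29.00, A 21.62, E 19.60, G 9.85, H 7.19, C 5.89, F 2.73, B 2.29
take D (4 @ 116); take A (8 @ 173); take E (10 @ 196); take G (26 @ 256); take H (21 @ 151); take 12/27 of C → 70.67. Capacity used 81/81.
Total value = 962.67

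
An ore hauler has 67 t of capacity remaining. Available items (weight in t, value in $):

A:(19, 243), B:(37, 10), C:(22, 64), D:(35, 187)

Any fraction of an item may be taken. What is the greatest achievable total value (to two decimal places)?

467.82

Sort by value per unit weight and fill in that order.
Ratios (sorted): A 12.79, D 5.34, C 2.91, B 0.27
take A (19 @ 243); take D (35 @ 187); take 13/22 of C → 37.82. Capacity used 67/67.
Total value = 467.82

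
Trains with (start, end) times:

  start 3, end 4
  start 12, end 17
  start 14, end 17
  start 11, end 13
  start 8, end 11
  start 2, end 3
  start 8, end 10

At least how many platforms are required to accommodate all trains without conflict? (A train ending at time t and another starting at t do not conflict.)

2

The answer is the maximum number of intervals overlapping at any instant.
starts: [2, 3, 8, 8, 11, 12, 14]
ends:   [3, 4, 10, 11, 13, 17, 17]
s2→1 e3→0 s3→1 e4→0 s8→1 s8→2  — peak 2.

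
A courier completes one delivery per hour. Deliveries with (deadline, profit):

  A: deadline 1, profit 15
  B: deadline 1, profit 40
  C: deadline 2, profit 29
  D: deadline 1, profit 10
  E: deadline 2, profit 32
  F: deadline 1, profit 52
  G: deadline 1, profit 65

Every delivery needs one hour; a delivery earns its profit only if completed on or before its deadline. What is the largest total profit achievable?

97

By profit: G(d1,65), F(d1,52), B(d1,40), E(d2,32), C(d2,29), A(d1,15), D(d1,10)
G→slot 1; F skipped; B skipped; E→slot 2; C skipped; A skipped; D skipped.
Profit = 65 + 32 = 97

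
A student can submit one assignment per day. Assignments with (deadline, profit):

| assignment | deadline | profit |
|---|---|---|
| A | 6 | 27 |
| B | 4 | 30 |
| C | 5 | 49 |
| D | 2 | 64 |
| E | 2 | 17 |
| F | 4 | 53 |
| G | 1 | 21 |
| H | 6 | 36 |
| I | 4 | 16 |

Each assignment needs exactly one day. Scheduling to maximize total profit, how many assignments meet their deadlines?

6

Profit order: D=64 F=53 C=49 H=36 B=30 A=27 G=21 E=17 I=16
Assign: D→slot 2, F→slot 4, C→slot 5, H→slot 6, B→slot 3, A→slot 1, G skipped, E skipped, I skipped.
Slots: [1:A] [2:D] [3:B] [4:F] [5:C] [6:H]
6 of 9 scheduled.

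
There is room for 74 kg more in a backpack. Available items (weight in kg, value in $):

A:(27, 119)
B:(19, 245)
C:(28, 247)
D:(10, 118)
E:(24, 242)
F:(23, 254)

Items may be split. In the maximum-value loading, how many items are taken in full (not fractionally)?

3

Greedy by value/weight ratio, highest first.
Order: B (245/19=12.89) > D (118/10=11.80) > F (254/23=11.04) > E (242/24=10.08) > C (247/28=8.82) > A (119/27=4.41)
Fill: take B (19 @ 245) → take D (10 @ 118) → take F (23 @ 254) → take 22/24 of E → 221.83; 74/74 used.
3 item(s) taken whole; one partial (take 22/24 of E).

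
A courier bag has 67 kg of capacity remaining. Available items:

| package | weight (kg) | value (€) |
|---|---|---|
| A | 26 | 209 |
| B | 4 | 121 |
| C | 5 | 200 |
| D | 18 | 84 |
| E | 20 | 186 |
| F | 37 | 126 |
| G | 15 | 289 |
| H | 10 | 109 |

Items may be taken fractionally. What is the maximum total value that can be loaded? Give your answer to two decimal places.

Sort by value per unit weight and fill in that order.
Order: C (200/5=40.00) > B (121/4=30.25) > G (289/15=19.27) > H (109/10=10.90) > E (186/20=9.30) > A (209/26=8.04) > D (84/18=4.67) > F (126/37=3.41)
Fill: take C (5 @ 200) → take B (4 @ 121) → take G (15 @ 289) → take H (10 @ 109) → take E (20 @ 186) → take 13/26 of A → 104.50; 67/67 used.
Total value = 1009.50

1009.50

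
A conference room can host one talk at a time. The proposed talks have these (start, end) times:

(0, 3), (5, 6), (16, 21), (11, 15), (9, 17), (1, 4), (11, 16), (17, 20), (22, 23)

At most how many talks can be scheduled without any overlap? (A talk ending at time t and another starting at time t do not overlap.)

5

By end time: (0,3), (1,4), (5,6), (11,15), (11,16), (9,17), (17,20), (16,21), (22,23).
Pick (0,3); next start ≥ 3 → (5,6); next start ≥ 6 → (11,15); next start ≥ 15 → (17,20); next start ≥ 20 → (22,23).
Selected 5 talks.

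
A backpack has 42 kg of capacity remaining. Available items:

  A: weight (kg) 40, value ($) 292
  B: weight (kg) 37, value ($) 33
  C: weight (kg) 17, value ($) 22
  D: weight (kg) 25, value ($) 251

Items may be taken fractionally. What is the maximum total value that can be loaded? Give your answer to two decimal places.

375.10

Order: D (251/25=10.04) > A (292/40=7.30) > C (22/17=1.29) > B (33/37=0.89)
Fill: take D (25 @ 251) → take 17/40 of A → 124.10; 42/42 used.
Total value = 375.10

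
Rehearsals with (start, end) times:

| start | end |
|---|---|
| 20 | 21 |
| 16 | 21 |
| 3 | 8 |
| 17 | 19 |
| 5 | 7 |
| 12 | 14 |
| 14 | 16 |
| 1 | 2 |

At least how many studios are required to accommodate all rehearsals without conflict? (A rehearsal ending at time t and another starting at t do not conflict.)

2

The answer is the maximum number of intervals overlapping at any instant.
Events (time:±→running): 1:+→1 2:-→0 3:+→1 5:+→2 … peak 2.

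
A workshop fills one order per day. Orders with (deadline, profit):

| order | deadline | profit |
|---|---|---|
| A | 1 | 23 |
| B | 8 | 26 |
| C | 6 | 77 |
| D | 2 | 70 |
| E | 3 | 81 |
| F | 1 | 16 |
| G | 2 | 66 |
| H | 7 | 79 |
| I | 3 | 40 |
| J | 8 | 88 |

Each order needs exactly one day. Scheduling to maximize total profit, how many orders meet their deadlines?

Sort by profit descending; place each in the latest free slot ≤ its deadline.
By profit: J(d8,88), E(d3,81), H(d7,79), C(d6,77), D(d2,70), G(d2,66), I(d3,40), B(d8,26), A(d1,23), F(d1,16)
J→slot 8; E→slot 3; H→slot 7; C→slot 6; D→slot 2; G→slot 1; I skipped; B→slot 5; A skipped; F skipped.
7 of 10 scheduled.

7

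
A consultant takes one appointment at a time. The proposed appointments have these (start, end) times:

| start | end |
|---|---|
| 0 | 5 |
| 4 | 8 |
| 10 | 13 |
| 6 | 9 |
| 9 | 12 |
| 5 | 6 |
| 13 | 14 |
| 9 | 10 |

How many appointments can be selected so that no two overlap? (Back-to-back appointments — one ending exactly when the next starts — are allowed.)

6

Sort by end time and greedily take each interval whose start is ≥ the last chosen end.
By end time: (0,5), (5,6), (4,8), (6,9), (9,10), (9,12), (10,13), (13,14).
Pick (0,5); next start ≥ 5 → (5,6); next start ≥ 6 → (6,9); next start ≥ 9 → (9,10); next start ≥ 10 → (10,13); next start ≥ 13 → (13,14).
Selected 6 appointments.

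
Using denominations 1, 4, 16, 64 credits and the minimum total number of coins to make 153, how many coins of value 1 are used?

1

153 − 2×64→25 − 1×16→9 − 2×4→1 − 1×1→0
Count of 1: 1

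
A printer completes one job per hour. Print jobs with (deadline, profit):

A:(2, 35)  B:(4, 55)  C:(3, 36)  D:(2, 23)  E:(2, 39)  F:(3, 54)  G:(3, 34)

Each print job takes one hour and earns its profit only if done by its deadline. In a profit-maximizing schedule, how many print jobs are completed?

4

By profit: B(d4,55), F(d3,54), E(d2,39), C(d3,36), A(d2,35), G(d3,34), D(d2,23)
B→slot 4; F→slot 3; E→slot 2; C→slot 1; A skipped; G skipped; D skipped.
4 of 7 scheduled.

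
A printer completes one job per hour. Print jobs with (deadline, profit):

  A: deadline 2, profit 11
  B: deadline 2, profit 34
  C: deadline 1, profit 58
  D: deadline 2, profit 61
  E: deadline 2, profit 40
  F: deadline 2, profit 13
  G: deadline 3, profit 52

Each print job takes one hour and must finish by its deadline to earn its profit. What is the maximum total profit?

171

Profit order: D=61 C=58 G=52 E=40 B=34 F=13 A=11
Assign: D→slot 2, C→slot 1, G→slot 3, E skipped, B skipped, F skipped, A skipped.
Slots: [1:C] [2:D] [3:G]
Profit = 58 + 61 + 52 = 171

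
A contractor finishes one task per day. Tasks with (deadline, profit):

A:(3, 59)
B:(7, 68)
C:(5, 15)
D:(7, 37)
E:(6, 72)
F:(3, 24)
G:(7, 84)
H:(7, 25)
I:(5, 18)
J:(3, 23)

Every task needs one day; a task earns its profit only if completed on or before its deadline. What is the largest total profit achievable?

369

Sort by profit descending; place each in the latest free slot ≤ its deadline.
By profit: G(d7,84), E(d6,72), B(d7,68), A(d3,59), D(d7,37), H(d7,25), F(d3,24), J(d3,23), I(d5,18), C(d5,15)
G→slot 7; E→slot 6; B→slot 5; A→slot 3; D→slot 4; H→slot 2; F→slot 1; J skipped; I skipped; C skipped.
Profit = 24 + 25 + 59 + 37 + 68 + 72 + 84 = 369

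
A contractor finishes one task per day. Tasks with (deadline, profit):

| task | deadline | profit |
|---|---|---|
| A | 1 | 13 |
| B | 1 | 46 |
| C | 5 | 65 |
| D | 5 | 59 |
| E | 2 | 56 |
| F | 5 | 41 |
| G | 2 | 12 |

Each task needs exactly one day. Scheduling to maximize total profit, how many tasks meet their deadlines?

5

Profit order: C=65 D=59 E=56 B=46 F=41 A=13 G=12
Assign: C→slot 5, D→slot 4, E→slot 2, B→slot 1, F→slot 3, A skipped, G skipped.
Slots: [1:B] [2:E] [3:F] [4:D] [5:C]
5 of 7 scheduled.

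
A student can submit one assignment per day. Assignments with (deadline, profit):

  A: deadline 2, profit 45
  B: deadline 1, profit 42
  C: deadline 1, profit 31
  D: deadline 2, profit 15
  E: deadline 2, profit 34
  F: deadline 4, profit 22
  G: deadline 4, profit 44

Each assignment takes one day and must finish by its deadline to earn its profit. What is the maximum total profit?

Sort by profit descending; place each in the latest free slot ≤ its deadline.
Profit order: A=45 G=44 B=42 E=34 C=31 F=22 D=15
Assign: A→slot 2, G→slot 4, B→slot 1, E skipped, C skipped, F→slot 3, D skipped.
Slots: [1:B] [2:A] [3:F] [4:G]
Profit = 42 + 45 + 22 + 44 = 153

153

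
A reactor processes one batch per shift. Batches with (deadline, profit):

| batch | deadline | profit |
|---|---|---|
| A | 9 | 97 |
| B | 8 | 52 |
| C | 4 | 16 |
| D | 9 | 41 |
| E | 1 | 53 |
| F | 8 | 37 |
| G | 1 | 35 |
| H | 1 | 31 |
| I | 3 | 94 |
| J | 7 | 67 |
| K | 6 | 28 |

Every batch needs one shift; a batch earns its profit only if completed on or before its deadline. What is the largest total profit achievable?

485

Profit order: A=97 I=94 J=67 E=53 B=52 D=41 F=37 G=35 H=31 K=28 C=16
Assign: A→slot 9, I→slot 3, J→slot 7, E→slot 1, B→slot 8, D→slot 6, F→slot 5, G skipped, H skipped, K→slot 4, C→slot 2.
Slots: [1:E] [2:C] [3:I] [4:K] [5:F] [6:D] [7:J] [8:B] [9:A]
Profit = 53 + 16 + 94 + 28 + 37 + 41 + 67 + 52 + 97 = 485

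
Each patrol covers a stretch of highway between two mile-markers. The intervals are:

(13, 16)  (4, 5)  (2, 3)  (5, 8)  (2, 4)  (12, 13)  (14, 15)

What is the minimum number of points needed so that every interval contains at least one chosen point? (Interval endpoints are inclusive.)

4

Process intervals by earliest right end; each time one isn't hit yet, stab at its right endpoint.
By right end: [2,3]  [2,4]  [4,5]  [5,8]  [12,13]  [14,15]  [13,16]
[2,3] uncovered → point at 3; [4,5] uncovered → point at 5; [12,13] uncovered → point at 13; [14,15] uncovered → point at 15.
Points: 3, 5, 13, 15 (4 total).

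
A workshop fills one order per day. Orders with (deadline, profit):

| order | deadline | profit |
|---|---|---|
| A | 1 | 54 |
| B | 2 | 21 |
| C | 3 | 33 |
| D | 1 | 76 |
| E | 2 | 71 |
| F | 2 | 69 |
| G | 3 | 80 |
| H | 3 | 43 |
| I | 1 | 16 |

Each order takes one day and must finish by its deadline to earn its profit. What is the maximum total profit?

227

Sort by profit descending; place each in the latest free slot ≤ its deadline.
By profit: G(d3,80), D(d1,76), E(d2,71), F(d2,69), A(d1,54), H(d3,43), C(d3,33), B(d2,21), I(d1,16)
G→slot 3; D→slot 1; E→slot 2; F skipped; A skipped; H skipped; C skipped; B skipped; I skipped.
Profit = 76 + 71 + 80 = 227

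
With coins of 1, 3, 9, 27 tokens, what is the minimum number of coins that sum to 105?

Use the largest denomination that fits, subtract, and repeat.
105 − 3×27→24 − 2×9→6 − 2×3→0
Total coins = 3 + 2 + 2 = 7

7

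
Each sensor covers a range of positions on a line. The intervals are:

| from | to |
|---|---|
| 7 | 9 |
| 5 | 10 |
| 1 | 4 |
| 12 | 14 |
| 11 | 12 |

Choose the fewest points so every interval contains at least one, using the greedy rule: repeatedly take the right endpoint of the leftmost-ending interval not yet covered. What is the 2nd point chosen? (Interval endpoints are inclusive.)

Sorted: [1,4] [7,9] [5,10] [11,12] [12,14]
{[1,4]} hit by 4; {[7,9],[5,10]} hit by 9; {[11,12],[12,14]} hit by 12.
Points: 4, 9, 12 (3 total).

9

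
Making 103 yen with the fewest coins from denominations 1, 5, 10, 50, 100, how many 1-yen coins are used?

3

103 − 1×100→3 − 3×1→0
Count of 1: 3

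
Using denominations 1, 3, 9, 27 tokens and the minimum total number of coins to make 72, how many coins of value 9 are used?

Use the largest denomination that fits, subtract, and repeat.
72 = 2×27 + 2×9
Count of 9: 2

2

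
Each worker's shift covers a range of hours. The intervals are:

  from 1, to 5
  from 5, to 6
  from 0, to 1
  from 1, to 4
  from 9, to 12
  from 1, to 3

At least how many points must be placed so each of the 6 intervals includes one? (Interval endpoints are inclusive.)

3

Process intervals by earliest right end; each time one isn't hit yet, stab at its right endpoint.
Sorted: [0,1] [1,3] [1,4] [1,5] [5,6] [9,12]
{[0,1],[1,3],[1,4],[1,5]} hit by 1; {[5,6]} hit by 6; {[9,12]} hit by 12.
Points: 1, 6, 12 (3 total).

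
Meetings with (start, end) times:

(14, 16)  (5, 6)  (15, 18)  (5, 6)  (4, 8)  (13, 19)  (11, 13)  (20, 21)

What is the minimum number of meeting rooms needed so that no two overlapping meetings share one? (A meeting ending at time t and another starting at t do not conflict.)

Count concurrent intervals with a sweep; the peak is the room count.
Events (time:±→running): 4:+→1 5:+→2 5:+→3 … peak 3.

3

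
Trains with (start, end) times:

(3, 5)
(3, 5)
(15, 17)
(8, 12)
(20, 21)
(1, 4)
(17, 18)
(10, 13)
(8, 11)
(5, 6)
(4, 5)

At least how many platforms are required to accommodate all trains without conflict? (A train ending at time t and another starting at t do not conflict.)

3

starts: [1, 3, 3, 4, 5, 8, 8, 10, 15, 17, 20]
ends:   [4, 5, 5, 5, 6, 11, 12, 13, 17, 18, 21]
s1→1 s3→2 s3→3  — peak 3.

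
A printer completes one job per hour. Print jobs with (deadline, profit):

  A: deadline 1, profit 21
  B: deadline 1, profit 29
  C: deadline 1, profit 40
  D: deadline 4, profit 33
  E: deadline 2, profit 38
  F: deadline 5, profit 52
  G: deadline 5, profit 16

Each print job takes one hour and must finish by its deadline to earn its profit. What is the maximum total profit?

179

Take jobs in profit order; each goes to the latest open slot no later than its deadline.
By profit: F(d5,52), C(d1,40), E(d2,38), D(d4,33), B(d1,29), A(d1,21), G(d5,16)
F→slot 5; C→slot 1; E→slot 2; D→slot 4; B skipped; A skipped; G→slot 3.
Profit = 40 + 38 + 16 + 33 + 52 = 179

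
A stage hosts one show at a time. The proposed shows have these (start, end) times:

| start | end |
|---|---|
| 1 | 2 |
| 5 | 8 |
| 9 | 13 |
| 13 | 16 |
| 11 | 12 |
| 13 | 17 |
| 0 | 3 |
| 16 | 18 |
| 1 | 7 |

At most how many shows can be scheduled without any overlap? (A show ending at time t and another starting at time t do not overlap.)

5

Sort by end time and greedily take each interval whose start is ≥ the last chosen end.
By end time: (1,2), (0,3), (1,7), (5,8), (11,12), (9,13), (13,16), (13,17), (16,18).
Pick (1,2); next start ≥ 2 → (5,8); next start ≥ 8 → (11,12); next start ≥ 12 → (13,16); next start ≥ 16 → (16,18).
Selected 5 shows.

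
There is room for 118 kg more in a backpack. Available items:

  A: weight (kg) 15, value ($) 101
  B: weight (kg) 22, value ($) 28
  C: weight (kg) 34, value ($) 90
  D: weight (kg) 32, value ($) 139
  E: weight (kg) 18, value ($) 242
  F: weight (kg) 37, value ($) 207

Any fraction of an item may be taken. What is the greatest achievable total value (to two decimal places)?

731.35

Greedy by value/weight ratio, highest first.
Ratios (sorted): E 13.44, A 6.73, F 5.59, D 4.34, C 2.65, B 1.27
take E (18 @ 242); take A (15 @ 101); take F (37 @ 207); take D (32 @ 139); take 16/34 of C → 42.35. Capacity used 118/118.
Total value = 731.35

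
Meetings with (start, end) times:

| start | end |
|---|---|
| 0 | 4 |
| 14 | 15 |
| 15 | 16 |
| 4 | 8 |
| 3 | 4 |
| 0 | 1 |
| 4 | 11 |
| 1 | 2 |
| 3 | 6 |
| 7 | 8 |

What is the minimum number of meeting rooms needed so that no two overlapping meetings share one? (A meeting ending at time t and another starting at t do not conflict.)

The answer is the maximum number of intervals overlapping at any instant.
Events (time:±→running): 0:+→1 0:+→2 1:-→1 1:+→2 2:-→1 3:+→2 3:+→3 … peak 3.

3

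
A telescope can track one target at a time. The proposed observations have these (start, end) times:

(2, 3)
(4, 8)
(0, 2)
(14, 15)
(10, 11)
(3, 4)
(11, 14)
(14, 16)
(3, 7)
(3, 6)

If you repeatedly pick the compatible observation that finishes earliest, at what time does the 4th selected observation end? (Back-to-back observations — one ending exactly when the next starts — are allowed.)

Order by finish time; keep every interval that doesn't clash with the previous kept one.
By end time: (0,2), (2,3), (3,4), (3,6), (3,7), (4,8), (10,11), (11,14), (14,15), (14,16).
Pick (0,2); next start ≥ 2 → (2,3); next start ≥ 3 → (3,4); next start ≥ 4 → (4,8); next start ≥ 8 → (10,11); next start ≥ 11 → (11,14); next start ≥ 14 → (14,15).
Selected: (0,2) (2,3) (3,4) (4,8) (10,11) (11,14) (14,15)

8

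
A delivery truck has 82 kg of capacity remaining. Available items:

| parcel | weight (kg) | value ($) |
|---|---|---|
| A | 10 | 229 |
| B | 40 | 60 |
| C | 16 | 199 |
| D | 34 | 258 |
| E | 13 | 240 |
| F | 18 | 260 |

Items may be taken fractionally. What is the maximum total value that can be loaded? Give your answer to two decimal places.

Order: A (229/10=22.90) > E (240/13=18.46) > F (260/18=14.44) > C (199/16=12.44) > D (258/34=7.59) > B (60/40=1.50)
Fill: take A (10 @ 229) → take E (13 @ 240) → take F (18 @ 260) → take C (16 @ 199) → take 25/34 of D → 189.71; 82/82 used.
Total value = 1117.71

1117.71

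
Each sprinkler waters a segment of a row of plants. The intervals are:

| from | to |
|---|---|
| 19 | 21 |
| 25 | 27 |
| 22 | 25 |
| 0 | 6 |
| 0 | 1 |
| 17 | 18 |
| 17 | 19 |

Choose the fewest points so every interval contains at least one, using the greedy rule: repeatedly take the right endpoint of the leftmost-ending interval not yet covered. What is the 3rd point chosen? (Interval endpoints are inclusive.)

Sorted: [0,1] [0,6] [17,18] [17,19] [19,21] [22,25] [25,27]
{[0,1],[0,6]} hit by 1; {[17,18],[17,19]} hit by 18; {[19,21]} hit by 21; {[22,25],[25,27]} hit by 25.
Points: 1, 18, 21, 25 (4 total).

21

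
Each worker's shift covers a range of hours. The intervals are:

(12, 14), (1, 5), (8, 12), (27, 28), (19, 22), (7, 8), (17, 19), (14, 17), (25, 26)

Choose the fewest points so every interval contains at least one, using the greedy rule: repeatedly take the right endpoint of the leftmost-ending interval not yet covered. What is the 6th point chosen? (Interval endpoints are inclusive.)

28

By right end: [1,5]  [7,8]  [8,12]  [12,14]  [14,17]  [17,19]  [19,22]  [25,26]  [27,28]
[1,5] uncovered → point at 5; [7,8] uncovered → point at 8; [12,14] uncovered → point at 14; [17,19] uncovered → point at 19; [25,26] uncovered → point at 26; [27,28] uncovered → point at 28.
Points: 5, 8, 14, 19, 26, 28 (6 total).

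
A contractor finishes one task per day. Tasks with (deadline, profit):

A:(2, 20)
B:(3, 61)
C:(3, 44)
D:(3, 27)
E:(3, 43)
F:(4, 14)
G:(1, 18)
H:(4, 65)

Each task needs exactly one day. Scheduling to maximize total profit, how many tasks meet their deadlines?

Sort by profit descending; place each in the latest free slot ≤ its deadline.
By profit: H(d4,65), B(d3,61), C(d3,44), E(d3,43), D(d3,27), A(d2,20), G(d1,18), F(d4,14)
H→slot 4; B→slot 3; C→slot 2; E→slot 1; D skipped; A skipped; G skipped; F skipped.
4 of 8 scheduled.

4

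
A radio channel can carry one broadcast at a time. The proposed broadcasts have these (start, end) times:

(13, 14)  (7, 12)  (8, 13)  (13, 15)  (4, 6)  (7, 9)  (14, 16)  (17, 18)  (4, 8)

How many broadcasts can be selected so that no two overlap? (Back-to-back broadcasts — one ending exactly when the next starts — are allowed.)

5

Sort by end time and greedily take each interval whose start is ≥ the last chosen end.
Sorted by end: (4,6)  (4,8)  (7,9)  (7,12)  (8,13)  (13,14)  (13,15)  (14,16)  (17,18)
take (4,6); take (7,9); skip (8,13); take (13,14); take (14,16); take (17,18).
Selected 5 broadcasts.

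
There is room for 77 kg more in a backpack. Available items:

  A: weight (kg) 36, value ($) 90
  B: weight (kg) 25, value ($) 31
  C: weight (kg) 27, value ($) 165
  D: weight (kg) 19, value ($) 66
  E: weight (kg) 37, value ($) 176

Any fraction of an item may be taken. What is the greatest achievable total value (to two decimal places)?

386.16

Sort by value per unit weight and fill in that order.
Ratios (sorted): C 6.11, E 4.76, D 3.47, A 2.50, B 1.24
take C (27 @ 165); take E (37 @ 176); take 13/19 of D → 45.16. Capacity used 77/77.
Total value = 386.16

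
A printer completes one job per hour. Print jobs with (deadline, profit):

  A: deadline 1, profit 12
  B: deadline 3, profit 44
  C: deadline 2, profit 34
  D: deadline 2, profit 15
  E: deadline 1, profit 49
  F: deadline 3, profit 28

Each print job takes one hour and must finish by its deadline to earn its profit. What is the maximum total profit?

127

Take jobs in profit order; each goes to the latest open slot no later than its deadline.
Profit order: E=49 B=44 C=34 F=28 D=15 A=12
Assign: E→slot 1, B→slot 3, C→slot 2, F skipped, D skipped, A skipped.
Slots: [1:E] [2:C] [3:B]
Profit = 49 + 34 + 44 = 127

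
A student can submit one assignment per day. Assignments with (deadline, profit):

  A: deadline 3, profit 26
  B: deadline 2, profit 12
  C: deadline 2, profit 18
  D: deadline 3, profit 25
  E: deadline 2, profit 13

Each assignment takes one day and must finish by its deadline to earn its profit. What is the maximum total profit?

Take jobs in profit order; each goes to the latest open slot no later than its deadline.
By profit: A(d3,26), D(d3,25), C(d2,18), E(d2,13), B(d2,12)
A→slot 3; D→slot 2; C→slot 1; E skipped; B skipped.
Profit = 18 + 25 + 26 = 69

69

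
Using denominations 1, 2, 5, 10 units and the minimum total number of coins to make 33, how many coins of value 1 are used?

1

33 − 3×10→3 − 1×2→1 − 1×1→0
Count of 1: 1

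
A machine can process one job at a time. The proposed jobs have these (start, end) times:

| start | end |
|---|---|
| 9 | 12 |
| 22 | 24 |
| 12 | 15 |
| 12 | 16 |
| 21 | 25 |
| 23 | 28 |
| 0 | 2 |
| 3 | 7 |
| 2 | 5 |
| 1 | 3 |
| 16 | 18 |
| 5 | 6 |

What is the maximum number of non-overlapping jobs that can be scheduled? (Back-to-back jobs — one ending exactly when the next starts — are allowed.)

7

By end time: (0,2), (1,3), (2,5), (5,6), (3,7), (9,12), (12,15), (12,16), (16,18), (22,24), (21,25), (23,28).
Pick (0,2); next start ≥ 2 → (2,5); next start ≥ 5 → (5,6); next start ≥ 6 → (9,12); next start ≥ 12 → (12,15); next start ≥ 15 → (16,18); next start ≥ 18 → (22,24).
Selected 7 jobs.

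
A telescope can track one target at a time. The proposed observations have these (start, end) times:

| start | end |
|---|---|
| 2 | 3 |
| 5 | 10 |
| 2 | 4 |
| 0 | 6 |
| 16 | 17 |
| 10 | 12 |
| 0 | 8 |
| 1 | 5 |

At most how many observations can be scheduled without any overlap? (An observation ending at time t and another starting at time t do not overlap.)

Greedy by earliest finish: after sorting by end time, pick each interval compatible with the last pick.
Sorted by end: (2,3)  (2,4)  (1,5)  (0,6)  (0,8)  (5,10)  (10,12)  (16,17)
take (2,3); skip (2,4); take (5,10); take (10,12); take (16,17).
Selected 4 observations.

4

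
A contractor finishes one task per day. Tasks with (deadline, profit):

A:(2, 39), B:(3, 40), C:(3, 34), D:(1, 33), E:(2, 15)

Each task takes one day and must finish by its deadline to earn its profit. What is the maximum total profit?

By profit: B(d3,40), A(d2,39), C(d3,34), D(d1,33), E(d2,15)
B→slot 3; A→slot 2; C→slot 1; D skipped; E skipped.
Profit = 34 + 39 + 40 = 113

113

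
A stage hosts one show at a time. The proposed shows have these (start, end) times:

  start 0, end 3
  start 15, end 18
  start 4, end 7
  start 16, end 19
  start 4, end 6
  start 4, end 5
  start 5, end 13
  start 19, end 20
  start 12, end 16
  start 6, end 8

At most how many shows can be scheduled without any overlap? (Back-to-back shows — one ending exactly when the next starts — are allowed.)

6

By end time: (0,3), (4,5), (4,6), (4,7), (6,8), (5,13), (12,16), (15,18), (16,19), (19,20).
Pick (0,3); next start ≥ 3 → (4,5); next start ≥ 5 → (6,8); next start ≥ 8 → (12,16); next start ≥ 16 → (16,19); next start ≥ 19 → (19,20).
Selected 6 shows.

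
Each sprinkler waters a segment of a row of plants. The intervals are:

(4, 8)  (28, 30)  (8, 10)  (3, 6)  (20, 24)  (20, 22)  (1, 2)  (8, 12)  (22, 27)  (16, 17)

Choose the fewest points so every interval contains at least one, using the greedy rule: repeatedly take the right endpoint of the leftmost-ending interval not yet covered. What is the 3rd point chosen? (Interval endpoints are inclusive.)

Process intervals by earliest right end; each time one isn't hit yet, stab at its right endpoint.
Sorted: [1,2] [3,6] [4,8] [8,10] [8,12] [16,17] [20,22] [20,24] [22,27] [28,30]
{[1,2]} hit by 2; {[3,6],[4,8]} hit by 6; {[8,10],[8,12]} hit by 10; {[16,17]} hit by 17; {[20,22],[20,24],[22,27]} hit by 22; {[28,30]} hit by 30.
Points: 2, 6, 10, 17, 22, 30 (6 total).

10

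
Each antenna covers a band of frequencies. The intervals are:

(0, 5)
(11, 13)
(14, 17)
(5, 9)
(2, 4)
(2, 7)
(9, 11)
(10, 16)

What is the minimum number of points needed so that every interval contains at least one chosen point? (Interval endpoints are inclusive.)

4

Sorted: [2,4] [0,5] [2,7] [5,9] [9,11] [11,13] [10,16] [14,17]
{[2,4],[0,5],[2,7]} hit by 4; {[5,9],[9,11]} hit by 9; {[11,13],[10,16]} hit by 13; {[14,17]} hit by 17.
Points: 4, 9, 13, 17 (4 total).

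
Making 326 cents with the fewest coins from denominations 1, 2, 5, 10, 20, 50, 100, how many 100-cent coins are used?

3

326 − 3×100→26 − 1×20→6 − 1×5→1 − 1×1→0
Count of 100: 3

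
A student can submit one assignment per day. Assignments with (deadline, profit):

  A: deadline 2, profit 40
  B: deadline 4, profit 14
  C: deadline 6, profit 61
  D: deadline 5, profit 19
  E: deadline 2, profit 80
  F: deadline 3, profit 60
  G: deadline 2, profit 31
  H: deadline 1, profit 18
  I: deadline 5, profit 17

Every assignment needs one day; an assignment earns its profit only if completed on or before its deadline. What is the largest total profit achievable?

Sort by profit descending; place each in the latest free slot ≤ its deadline.
By profit: E(d2,80), C(d6,61), F(d3,60), A(d2,40), G(d2,31), D(d5,19), H(d1,18), I(d5,17), B(d4,14)
E→slot 2; C→slot 6; F→slot 3; A→slot 1; G skipped; D→slot 5; H skipped; I→slot 4; B skipped.
Profit = 40 + 80 + 60 + 17 + 19 + 61 = 277

277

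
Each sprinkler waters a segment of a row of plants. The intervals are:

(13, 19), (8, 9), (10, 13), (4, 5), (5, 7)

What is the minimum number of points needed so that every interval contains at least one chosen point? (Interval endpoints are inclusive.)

Sort by right endpoint; whenever an interval is uncovered, place a point at its right end.
By right end: [4,5]  [5,7]  [8,9]  [10,13]  [13,19]
[4,5] uncovered → point at 5; [8,9] uncovered → point at 9; [10,13] uncovered → point at 13.
Points: 5, 9, 13 (3 total).

3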